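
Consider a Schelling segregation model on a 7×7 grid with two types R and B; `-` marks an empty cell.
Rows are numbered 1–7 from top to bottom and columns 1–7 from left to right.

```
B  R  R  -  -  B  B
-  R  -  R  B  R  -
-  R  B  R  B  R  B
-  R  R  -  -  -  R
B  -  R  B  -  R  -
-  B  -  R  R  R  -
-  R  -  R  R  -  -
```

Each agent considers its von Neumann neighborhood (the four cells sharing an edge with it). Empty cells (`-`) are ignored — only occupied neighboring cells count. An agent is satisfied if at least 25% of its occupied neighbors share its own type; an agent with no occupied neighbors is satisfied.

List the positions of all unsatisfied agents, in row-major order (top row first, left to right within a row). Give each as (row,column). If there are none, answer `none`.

Row 1: (1,1)B 0/1 not · (1,2)R 2/3 satisfied · (1,3)R 1/1 satisfied · (1,6)B 1/2 satisfied · (1,7)B 1/1 satisfied
Row 2: (2,2)R 2/2 satisfied · (2,4)R 1/2 satisfied · (2,5)B 1/3 satisfied · (2,6)R 1/3 satisfied
Row 3: (3,2)R 2/3 satisfied · (3,3)B 0/3 not · (3,4)R 1/3 satisfied · (3,5)B 1/3 satisfied · (3,6)R 1/3 satisfied · (3,7)B 0/2 not
Row 4: (4,2)R 2/2 satisfied · (4,3)R 2/3 satisfied · (4,7)R 0/1 not
Row 5: (5,1)B 0/0 satisfied · (5,3)R 1/2 satisfied · (5,4)B 0/2 not · (5,6)R 1/1 satisfied
Row 6: (6,2)B 0/1 not · (6,4)R 2/3 satisfied · (6,5)R 3/3 satisfied · (6,6)R 2/2 satisfied
Row 7: (7,2)R 0/1 not · (7,4)R 2/2 satisfied · (7,5)R 2/2 satisfied

(1,1), (3,3), (3,7), (4,7), (5,4), (6,2), (7,2)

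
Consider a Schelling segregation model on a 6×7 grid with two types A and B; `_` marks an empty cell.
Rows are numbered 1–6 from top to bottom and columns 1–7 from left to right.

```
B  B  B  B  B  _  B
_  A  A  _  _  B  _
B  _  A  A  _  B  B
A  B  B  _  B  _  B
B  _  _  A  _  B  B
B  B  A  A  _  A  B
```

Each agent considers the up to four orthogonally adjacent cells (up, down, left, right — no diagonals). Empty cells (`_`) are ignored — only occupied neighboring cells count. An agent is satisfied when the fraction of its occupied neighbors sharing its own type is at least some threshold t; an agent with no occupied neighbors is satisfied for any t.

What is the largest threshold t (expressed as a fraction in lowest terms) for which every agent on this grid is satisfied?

Row 1: (1,1)B 1/1 · (1,2)B 2/3 · (1,3)B 2/3 · (1,4)B 2/2 · (1,5)B 1/1 · (1,7)B — no occupied neighbors
Row 2: (2,2)A 1/2 · (2,3)A 2/3 · (2,6)B 1/1
Row 3: (3,1)B 0/1 · (3,3)A 2/3 · (3,4)A 1/1 · (3,6)B 2/2 · (3,7)B 2/2
Row 4: (4,1)A 0/3 · (4,2)B 1/2 · (4,3)B 1/2 · (4,5)B — no occupied neighbors · (4,7)B 2/2
Row 5: (5,1)B 1/2 · (5,4)A 1/1 · (5,6)B 1/2 · (5,7)B 3/3
Row 6: (6,1)B 2/2 · (6,2)B 1/2 · (6,3)A 1/2 · (6,4)A 2/2 · (6,6)A 0/2 · (6,7)B 1/2
The smallest same-type fraction is 0/1 at (3,1), which reduces to 0/1. Any threshold above that leaves this agent unsatisfied.

0/1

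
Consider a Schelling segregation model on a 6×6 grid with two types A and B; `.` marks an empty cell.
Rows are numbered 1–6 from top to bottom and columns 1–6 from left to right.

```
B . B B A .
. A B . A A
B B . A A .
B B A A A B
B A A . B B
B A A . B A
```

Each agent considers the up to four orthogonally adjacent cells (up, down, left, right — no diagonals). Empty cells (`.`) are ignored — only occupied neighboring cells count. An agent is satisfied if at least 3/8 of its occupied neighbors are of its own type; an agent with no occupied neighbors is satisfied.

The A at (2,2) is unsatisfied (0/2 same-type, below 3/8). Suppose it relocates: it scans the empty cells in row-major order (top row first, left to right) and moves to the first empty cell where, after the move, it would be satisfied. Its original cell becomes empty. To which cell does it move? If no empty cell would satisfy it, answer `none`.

Vacating (2,2). Empty cells in order:
  (1,2): 0/2 same-type → still unsatisfied.
  (1,6): 2/2 same-type → satisfied — stop here.

(1,6)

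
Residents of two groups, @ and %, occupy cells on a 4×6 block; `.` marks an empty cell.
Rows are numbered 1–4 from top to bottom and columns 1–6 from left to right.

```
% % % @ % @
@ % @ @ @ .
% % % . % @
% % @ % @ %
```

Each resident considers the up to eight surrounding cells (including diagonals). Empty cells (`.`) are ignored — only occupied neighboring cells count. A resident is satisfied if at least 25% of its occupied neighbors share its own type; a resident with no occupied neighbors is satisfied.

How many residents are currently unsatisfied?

Row 1: (1,1)% 2/3 satisfied · (1,2)% 3/5 satisfied · (1,3)% 2/5 satisfied · (1,4)@ 3/5 satisfied · (1,5)% 0/4 not · (1,6)@ 1/2 satisfied
Row 2: (2,1)@ 0/5 not · (2,2)% 6/8 satisfied · (2,3)@ 2/7 satisfied · (2,4)@ 3/7 satisfied · (2,5)@ 4/6 satisfied
Row 3: (3,1)% 4/5 satisfied · (3,2)% 5/8 satisfied · (3,3)% 4/7 satisfied · (3,5)% 2/6 satisfied · (3,6)@ 2/4 satisfied
Row 4: (4,1)% 3/3 satisfied · (4,2)% 4/5 satisfied · (4,3)@ 0/4 not · (4,4)% 2/4 satisfied · (4,5)@ 1/4 satisfied · (4,6)% 1/3 satisfied
Unsatisfied: (1,5), (2,1), (4,3) — 3 in total.

3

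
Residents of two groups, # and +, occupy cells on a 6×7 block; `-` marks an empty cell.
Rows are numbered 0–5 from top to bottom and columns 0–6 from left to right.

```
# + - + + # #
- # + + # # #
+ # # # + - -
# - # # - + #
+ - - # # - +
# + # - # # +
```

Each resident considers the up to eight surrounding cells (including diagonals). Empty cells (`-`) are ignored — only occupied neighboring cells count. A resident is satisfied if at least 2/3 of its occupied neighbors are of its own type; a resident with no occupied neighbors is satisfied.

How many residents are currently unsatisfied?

(0,0)# 1/2 not
(0,1)+ 1/3 not
(0,3)+ 3/4 satisfied
(0,4)+ 2/5 not
(0,5)# 4/5 satisfied
(0,6)# 3/3 satisfied
(1,1)# 3/6 not
(1,2)+ 3/7 not
(1,3)+ 4/7 not
(1,4)# 3/7 not
(1,5)# 4/6 satisfied
(1,6)# 3/3 satisfied
(2,0)+ 0/3 not
(2,1)# 4/6 satisfied
(2,2)# 5/7 satisfied
(2,3)# 4/7 not
(2,4)+ 2/6 not
(3,0)# 1/3 not
(3,2)# 5/5 satisfied
(3,3)# 5/6 satisfied
(3,5)+ 2/4 not
(3,6)# 0/2 not
(4,0)+ 1/3 not
(4,3)# 5/5 satisfied
(4,4)# 4/5 satisfied
(4,6)+ 2/4 not
(5,0)# 0/2 not
(5,1)+ 1/3 not
(5,2)# 1/2 not
(5,4)# 3/3 satisfied
(5,5)# 2/4 not
(5,6)+ 1/2 not
Unsatisfied: (0,0), (0,1), (0,4), (1,1), (1,2), (1,3), (1,4), (2,0), (2,3), (2,4), (3,0), (3,5), (3,6), (4,0), (4,6), (5,0), (5,1), (5,2), (5,5), (5,6) — 20 in total.

20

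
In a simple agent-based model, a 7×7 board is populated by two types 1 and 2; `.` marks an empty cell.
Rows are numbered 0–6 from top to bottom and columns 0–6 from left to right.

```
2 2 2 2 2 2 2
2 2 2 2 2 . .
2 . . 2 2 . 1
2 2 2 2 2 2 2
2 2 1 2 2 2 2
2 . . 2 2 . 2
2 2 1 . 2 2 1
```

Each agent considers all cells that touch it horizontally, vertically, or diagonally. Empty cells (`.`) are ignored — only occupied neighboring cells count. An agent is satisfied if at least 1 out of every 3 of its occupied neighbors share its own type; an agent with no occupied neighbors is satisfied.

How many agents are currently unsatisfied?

Row 0: (0,0)2 3/3 satisfied · (0,1)2 5/5 satisfied · (0,2)2 5/5 satisfied · (0,3)2 5/5 satisfied · (0,4)2 4/4 satisfied · (0,5)2 3/3 satisfied · (0,6)2 1/1 satisfied
Row 1: (1,0)2 4/4 satisfied · (1,1)2 6/6 satisfied · (1,2)2 6/6 satisfied · (1,3)2 7/7 satisfied · (1,4)2 6/6 satisfied
Row 2: (2,0)2 4/4 satisfied · (2,3)2 7/7 satisfied · (2,4)2 6/6 satisfied · (2,6)1 0/2 not
Row 3: (3,0)2 4/4 satisfied · (3,1)2 5/6 satisfied · (3,2)2 5/6 satisfied · (3,3)2 6/7 satisfied · (3,4)2 7/7 satisfied · (3,5)2 6/7 satisfied · (3,6)2 3/4 satisfied
Row 4: (4,0)2 4/4 satisfied · (4,1)2 5/6 satisfied · (4,2)1 0/6 not · (4,3)2 6/7 satisfied · (4,4)2 7/7 satisfied · (4,5)2 7/7 satisfied · (4,6)2 4/4 satisfied
Row 5: (5,0)2 4/4 satisfied · (5,3)2 4/6 satisfied · (5,4)2 6/6 satisfied · (5,6)2 3/4 satisfied
Row 6: (6,0)2 2/2 satisfied · (6,1)2 2/3 satisfied · (6,2)1 0/2 not · (6,4)2 3/3 satisfied · (6,5)2 3/4 satisfied · (6,6)1 0/2 not
Unsatisfied: (2,6), (4,2), (6,2), (6,6) — 4 in total.

4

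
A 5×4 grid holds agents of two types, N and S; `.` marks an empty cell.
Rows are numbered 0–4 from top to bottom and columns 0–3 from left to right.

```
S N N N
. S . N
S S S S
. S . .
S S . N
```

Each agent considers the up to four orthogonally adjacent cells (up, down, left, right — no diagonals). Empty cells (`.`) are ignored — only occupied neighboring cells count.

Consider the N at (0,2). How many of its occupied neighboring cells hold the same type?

2

Occupied neighbors of (0,2): (0,1)=N, (0,3)=N.
Same type (N): 2 of 2.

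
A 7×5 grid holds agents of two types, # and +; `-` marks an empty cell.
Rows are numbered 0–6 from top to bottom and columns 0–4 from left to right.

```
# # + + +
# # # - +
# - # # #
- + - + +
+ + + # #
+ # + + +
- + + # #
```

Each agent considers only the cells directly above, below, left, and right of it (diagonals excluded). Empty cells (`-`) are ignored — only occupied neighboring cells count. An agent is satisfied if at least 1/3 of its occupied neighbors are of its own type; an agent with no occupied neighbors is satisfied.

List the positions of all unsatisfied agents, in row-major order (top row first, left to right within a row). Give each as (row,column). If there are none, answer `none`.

(0,0)# 2/2 ok
(0,1)# 2/3 ok
(0,2)+ 1/3 ok
(0,3)+ 2/2 ok
(0,4)+ 2/2 ok
(1,0)# 3/3 ok
(1,1)# 3/3 ok
(1,2)# 2/3 ok
(1,4)+ 1/2 ok
(2,0)# 1/1 ok
(2,2)# 2/2 ok
(2,3)# 2/3 ok
(2,4)# 1/3 ok
(3,1)+ 1/1 ok
(3,3)+ 1/3 ok
(3,4)+ 1/3 ok
(4,0)+ 2/2 ok
(4,1)+ 3/4 ok
(4,2)+ 2/3 ok
(4,3)# 1/4 unhappy
(4,4)# 1/3 ok
(5,0)+ 1/2 ok
(5,1)# 0/4 unhappy
(5,2)+ 3/4 ok
(5,3)+ 2/4 ok
(5,4)+ 1/3 ok
(6,1)+ 1/2 ok
(6,2)+ 2/3 ok
(6,3)# 1/3 ok
(6,4)# 1/2 ok

(4,3), (5,1)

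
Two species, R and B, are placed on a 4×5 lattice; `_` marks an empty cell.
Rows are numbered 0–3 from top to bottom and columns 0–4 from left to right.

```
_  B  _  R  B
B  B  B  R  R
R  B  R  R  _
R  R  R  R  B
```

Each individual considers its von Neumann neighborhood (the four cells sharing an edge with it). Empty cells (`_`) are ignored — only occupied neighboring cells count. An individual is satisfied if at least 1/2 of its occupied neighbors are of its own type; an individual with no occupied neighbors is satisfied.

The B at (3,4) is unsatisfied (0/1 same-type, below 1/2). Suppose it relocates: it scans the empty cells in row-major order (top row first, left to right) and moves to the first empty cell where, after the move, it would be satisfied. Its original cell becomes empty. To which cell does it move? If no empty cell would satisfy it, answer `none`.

Vacating (3,4). Empty cells in order:
  (0,0): 2/2 same-type → satisfied — stop here.

(0,0)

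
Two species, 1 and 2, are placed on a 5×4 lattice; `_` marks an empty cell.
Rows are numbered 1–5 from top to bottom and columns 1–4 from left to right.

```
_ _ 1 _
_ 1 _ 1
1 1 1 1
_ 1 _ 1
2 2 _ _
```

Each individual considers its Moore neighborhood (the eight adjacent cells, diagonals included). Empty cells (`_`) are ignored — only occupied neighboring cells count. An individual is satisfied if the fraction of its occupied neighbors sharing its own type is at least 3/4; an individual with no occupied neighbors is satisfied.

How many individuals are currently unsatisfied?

3

Row 1: (1,3)1 2/2 ✓
Row 2: (2,2)1 4/4 ✓ · (2,4)1 3/3 ✓
Row 3: (3,1)1 3/3 ✓ · (3,2)1 4/4 ✓ · (3,3)1 6/6 ✓ · (3,4)1 3/3 ✓
Row 4: (4,2)1 3/5 ✗ · (4,4)1 2/2 ✓
Row 5: (5,1)2 1/2 ✗ · (5,2)2 1/2 ✗
Unsatisfied: (4,2), (5,1), (5,2) — 3 in total.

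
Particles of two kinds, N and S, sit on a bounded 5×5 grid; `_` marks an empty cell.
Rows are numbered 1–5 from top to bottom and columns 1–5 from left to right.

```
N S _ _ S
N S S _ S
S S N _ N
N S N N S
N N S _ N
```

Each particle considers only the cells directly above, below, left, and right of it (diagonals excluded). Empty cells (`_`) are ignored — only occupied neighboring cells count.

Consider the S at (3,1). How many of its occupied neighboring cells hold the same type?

Occupied neighbors of (3,1): (2,1)=N, (4,1)=N, (3,2)=S.
Same type (S): 1 of 3.

1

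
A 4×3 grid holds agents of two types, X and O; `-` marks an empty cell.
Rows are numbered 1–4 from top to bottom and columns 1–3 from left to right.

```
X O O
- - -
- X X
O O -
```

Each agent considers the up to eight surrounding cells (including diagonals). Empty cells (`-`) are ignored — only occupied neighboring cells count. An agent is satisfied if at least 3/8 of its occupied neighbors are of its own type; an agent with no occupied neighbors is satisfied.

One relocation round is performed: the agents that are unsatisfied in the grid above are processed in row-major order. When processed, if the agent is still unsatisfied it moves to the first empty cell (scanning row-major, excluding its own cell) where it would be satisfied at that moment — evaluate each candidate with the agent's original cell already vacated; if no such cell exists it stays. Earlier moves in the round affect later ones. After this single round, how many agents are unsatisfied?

2

Initially unsatisfied (in order): (1,1), (3,2), (4,2).
  (1,1) → (2,1).
  (3,2): now satisfied by earlier moves; stays.
  (4,2) → (1,1).
Resulting grid:
O O O
X - -
- X X
O - -
Unsatisfied now: (2,1), (4,1).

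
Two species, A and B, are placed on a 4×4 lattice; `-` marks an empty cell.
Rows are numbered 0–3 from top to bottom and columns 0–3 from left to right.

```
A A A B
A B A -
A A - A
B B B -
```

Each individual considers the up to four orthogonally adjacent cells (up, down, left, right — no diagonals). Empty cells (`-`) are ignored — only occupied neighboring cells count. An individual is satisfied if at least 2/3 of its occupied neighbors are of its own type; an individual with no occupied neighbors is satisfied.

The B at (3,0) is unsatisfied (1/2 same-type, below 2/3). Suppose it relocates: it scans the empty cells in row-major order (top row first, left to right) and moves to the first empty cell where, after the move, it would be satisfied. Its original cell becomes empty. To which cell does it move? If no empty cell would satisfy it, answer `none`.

none

Vacating (3,0). Empty cells in order:
  (1,3): 1/3 same-type → still unsatisfied.
  (2,2): 1/4 same-type → still unsatisfied.
  (3,3): 1/2 same-type → still unsatisfied.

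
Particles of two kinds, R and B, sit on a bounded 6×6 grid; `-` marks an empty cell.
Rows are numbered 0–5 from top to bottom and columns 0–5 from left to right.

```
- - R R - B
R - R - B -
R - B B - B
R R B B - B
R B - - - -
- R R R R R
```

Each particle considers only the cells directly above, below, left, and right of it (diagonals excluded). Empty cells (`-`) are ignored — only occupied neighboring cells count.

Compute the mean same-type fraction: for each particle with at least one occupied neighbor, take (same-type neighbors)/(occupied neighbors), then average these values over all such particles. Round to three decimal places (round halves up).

0.808

Row 0: (0,2)R 2/2 · (0,3)R 1/1 · (0,5)B — no occupied neighbors
Row 1: (1,0)R 1/1 · (1,2)R 1/2 · (1,4)B — no occupied neighbors
Row 2: (2,0)R 2/2 · (2,2)B 2/3 · (2,3)B 2/2 · (2,5)B 1/1
Row 3: (3,0)R 3/3 · (3,1)R 1/3 · (3,2)B 2/3 · (3,3)B 2/2 · (3,5)B 1/1
Row 4: (4,0)R 1/2 · (4,1)B 0/3
Row 5: (5,1)R 1/2 · (5,2)R 2/2 · (5,3)R 2/2 · (5,4)R 2/2 · (5,5)R 1/1
Sum over 20 particles: 2/2 + 1/1 + 1/1 + 1/2 + 2/2 + 2/3 + 2/2 + 1/1 + 3/3 + 1/3 + 2/3 + 2/2 + 1/1 + 1/2 + 0/3 + 1/2 + 2/2 + 2/2 + 2/2 + 1/1 = 97/6; mean = 97/6 ÷ 20 = 97/120 = 0.808333… → 0.808.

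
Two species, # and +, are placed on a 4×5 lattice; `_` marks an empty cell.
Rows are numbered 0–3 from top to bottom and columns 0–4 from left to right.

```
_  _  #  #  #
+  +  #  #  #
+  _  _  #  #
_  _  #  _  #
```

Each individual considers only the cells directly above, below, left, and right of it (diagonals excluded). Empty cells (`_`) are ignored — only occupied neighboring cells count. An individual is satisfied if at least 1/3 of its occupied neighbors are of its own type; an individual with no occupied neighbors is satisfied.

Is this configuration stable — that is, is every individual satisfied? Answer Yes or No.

Row 0: (0,2)# 2/2 satisfied · (0,3)# 3/3 satisfied · (0,4)# 2/2 satisfied
Row 1: (1,0)+ 2/2 satisfied · (1,1)+ 1/2 satisfied · (1,2)# 2/3 satisfied · (1,3)# 4/4 satisfied · (1,4)# 3/3 satisfied
Row 2: (2,0)+ 1/1 satisfied · (2,3)# 2/2 satisfied · (2,4)# 3/3 satisfied
Row 3: (3,2)# 0/0 satisfied · (3,4)# 1/1 satisfied
All meet the threshold, so the configuration is stable.

Yes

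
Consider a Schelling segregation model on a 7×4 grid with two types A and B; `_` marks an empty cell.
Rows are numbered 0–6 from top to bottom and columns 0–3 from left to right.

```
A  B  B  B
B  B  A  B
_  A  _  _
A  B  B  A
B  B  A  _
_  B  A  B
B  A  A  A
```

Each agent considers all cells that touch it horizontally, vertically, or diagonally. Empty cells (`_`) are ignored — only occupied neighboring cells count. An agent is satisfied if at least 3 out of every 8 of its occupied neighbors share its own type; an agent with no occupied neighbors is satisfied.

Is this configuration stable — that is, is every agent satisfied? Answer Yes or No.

(0,0)A 0/3 not
(0,1)B 3/5 satisfied
(0,2)B 4/5 satisfied
(0,3)B 2/3 satisfied
(1,0)B 2/4 satisfied
(1,1)B 3/6 satisfied
(1,2)A 1/6 not
(1,3)B 2/3 satisfied
(2,1)A 2/6 not
(3,0)A 1/4 not
(3,1)B 3/6 satisfied
(3,2)B 2/5 satisfied
(3,3)A 1/2 satisfied
(4,0)B 3/4 satisfied
(4,1)B 4/7 satisfied
(4,2)A 2/7 not
(5,1)B 3/7 satisfied
(5,2)A 4/7 satisfied
(5,3)B 0/4 not
(6,0)B 1/2 satisfied
(6,1)A 2/4 satisfied
(6,2)A 3/5 satisfied
(6,3)A 2/3 satisfied
For instance (0,0) has only 0/3 same-type neighbors, below 3/8.

No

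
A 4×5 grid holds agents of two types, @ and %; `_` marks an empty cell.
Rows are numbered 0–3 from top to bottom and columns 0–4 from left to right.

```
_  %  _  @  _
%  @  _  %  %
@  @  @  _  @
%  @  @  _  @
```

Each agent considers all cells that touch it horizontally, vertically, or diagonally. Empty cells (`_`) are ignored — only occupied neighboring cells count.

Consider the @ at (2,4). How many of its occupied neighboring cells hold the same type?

Occupied neighbors of (2,4): (1,3)=%, (1,4)=%, (3,4)=@.
Same type (@): 1 of 3.

1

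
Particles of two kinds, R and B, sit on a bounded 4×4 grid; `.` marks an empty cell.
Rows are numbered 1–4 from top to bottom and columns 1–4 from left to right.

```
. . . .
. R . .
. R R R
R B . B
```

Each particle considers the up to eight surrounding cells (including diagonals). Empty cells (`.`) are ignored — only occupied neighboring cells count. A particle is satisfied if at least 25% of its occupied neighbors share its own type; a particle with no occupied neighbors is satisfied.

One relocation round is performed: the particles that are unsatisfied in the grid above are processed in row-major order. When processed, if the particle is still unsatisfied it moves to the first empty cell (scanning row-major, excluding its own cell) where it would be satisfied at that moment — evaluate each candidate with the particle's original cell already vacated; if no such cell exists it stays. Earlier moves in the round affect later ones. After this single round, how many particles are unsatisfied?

Initially unsatisfied (in order): (4,2), (4,4).
  (4,2) → (1,4).
  (4,4) → (1,3).
Resulting grid:
. . B B
. R . .
. R R R
R . . .
All satisfied now.

0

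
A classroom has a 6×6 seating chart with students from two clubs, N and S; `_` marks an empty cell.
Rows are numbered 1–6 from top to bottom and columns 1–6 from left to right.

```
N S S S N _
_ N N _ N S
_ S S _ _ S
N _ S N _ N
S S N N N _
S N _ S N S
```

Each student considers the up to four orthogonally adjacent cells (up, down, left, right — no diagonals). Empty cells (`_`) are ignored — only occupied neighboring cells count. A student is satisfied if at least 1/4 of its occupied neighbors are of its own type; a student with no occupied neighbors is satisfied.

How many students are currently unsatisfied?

6

Row 1: (1,1)N 0/1 unhappy · (1,2)S 1/3 ok · (1,3)S 2/3 ok · (1,4)S 1/2 ok · (1,5)N 1/2 ok
Row 2: (2,2)N 1/3 ok · (2,3)N 1/3 ok · (2,5)N 1/2 ok · (2,6)S 1/2 ok
Row 3: (3,2)S 1/2 ok · (3,3)S 2/3 ok · (3,6)S 1/2 ok
Row 4: (4,1)N 0/1 unhappy · (4,3)S 1/3 ok · (4,4)N 1/2 ok · (4,6)N 0/1 unhappy
Row 5: (5,1)S 2/3 ok · (5,2)S 1/3 ok · (5,3)N 1/3 ok · (5,4)N 3/4 ok · (5,5)N 2/2 ok
Row 6: (6,1)S 1/2 ok · (6,2)N 0/2 unhappy · (6,4)S 0/2 unhappy · (6,5)N 1/3 ok · (6,6)S 0/1 unhappy
Unsatisfied: (1,1), (4,1), (4,6), (6,2), (6,4), (6,6) — 6 in total.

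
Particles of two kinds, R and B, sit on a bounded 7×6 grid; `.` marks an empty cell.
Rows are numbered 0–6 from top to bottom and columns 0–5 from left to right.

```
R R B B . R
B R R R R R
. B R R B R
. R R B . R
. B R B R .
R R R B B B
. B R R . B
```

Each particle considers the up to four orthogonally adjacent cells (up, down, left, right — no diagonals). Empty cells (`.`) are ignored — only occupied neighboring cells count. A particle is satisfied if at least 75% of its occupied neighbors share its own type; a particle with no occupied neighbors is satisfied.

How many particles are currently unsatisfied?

Row 0: (0,0)R 1/2 not · (0,1)R 2/3 not · (0,2)B 1/3 not · (0,3)B 1/2 not · (0,5)R 1/1 satisfied
Row 1: (1,0)B 0/2 not · (1,1)R 2/4 not · (1,2)R 3/4 satisfied · (1,3)R 3/4 satisfied · (1,4)R 2/3 not · (1,5)R 3/3 satisfied
Row 2: (2,1)B 0/3 not · (2,2)R 3/4 satisfied · (2,3)R 2/4 not · (2,4)B 0/3 not · (2,5)R 2/3 not
Row 3: (3,1)R 1/3 not · (3,2)R 3/4 satisfied · (3,3)B 1/3 not · (3,5)R 1/1 satisfied
Row 4: (4,1)B 0/3 not · (4,2)R 2/4 not · (4,3)B 2/4 not · (4,4)R 0/2 not
Row 5: (5,0)R 1/1 satisfied · (5,1)R 2/4 not · (5,2)R 3/4 satisfied · (5,3)B 2/4 not · (5,4)B 2/3 not · (5,5)B 2/2 satisfied
Row 6: (6,1)B 0/2 not · (6,2)R 2/3 not · (6,3)R 1/2 not · (6,5)B 1/1 satisfied
Unsatisfied: (0,0), (0,1), (0,2), (0,3), (1,0), (1,1), (1,4), (2,1), (2,3), (2,4), (2,5), (3,1), (3,3), (4,1), (4,2), (4,3), (4,4), (5,1), (5,3), (5,4), (6,1), (6,2), (6,3) — 23 in total.

23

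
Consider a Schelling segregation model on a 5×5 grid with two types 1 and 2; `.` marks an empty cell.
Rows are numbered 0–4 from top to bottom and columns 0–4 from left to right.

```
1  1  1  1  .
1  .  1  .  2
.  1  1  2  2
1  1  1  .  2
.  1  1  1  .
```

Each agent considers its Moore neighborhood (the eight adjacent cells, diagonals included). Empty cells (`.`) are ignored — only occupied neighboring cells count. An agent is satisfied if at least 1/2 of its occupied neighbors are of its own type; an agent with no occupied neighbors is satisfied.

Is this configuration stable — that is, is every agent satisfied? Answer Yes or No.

Yes

Row 0: (0,0)1 2/2 ✓ · (0,1)1 4/4 ✓ · (0,2)1 3/3 ✓ · (0,3)1 2/3 ✓
Row 1: (1,0)1 3/3 ✓ · (1,2)1 5/6 ✓ · (1,4)2 2/3 ✓
Row 2: (2,1)1 6/6 ✓ · (2,2)1 4/5 ✓ · (2,3)2 3/6 ✓ · (2,4)2 3/3 ✓
Row 3: (3,0)1 3/3 ✓ · (3,1)1 6/6 ✓ · (3,2)1 6/7 ✓ · (3,4)2 2/3 ✓
Row 4: (4,1)1 4/4 ✓ · (4,2)1 4/4 ✓ · (4,3)1 2/3 ✓
All meet the threshold, so the configuration is stable.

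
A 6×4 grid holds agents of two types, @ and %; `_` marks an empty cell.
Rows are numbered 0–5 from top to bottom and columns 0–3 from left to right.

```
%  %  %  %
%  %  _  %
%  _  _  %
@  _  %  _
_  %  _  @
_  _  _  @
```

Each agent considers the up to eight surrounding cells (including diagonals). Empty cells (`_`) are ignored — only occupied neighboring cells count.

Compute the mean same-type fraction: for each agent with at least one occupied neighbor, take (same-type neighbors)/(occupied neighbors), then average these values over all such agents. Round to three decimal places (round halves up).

(0,0)% 3/3
(0,1)% 4/4
(0,2)% 4/4
(0,3)% 2/2
(1,0)% 4/4
(1,1)% 5/5
(1,3)% 3/3
(2,0)% 2/3
(2,3)% 2/2
(3,0)@ 0/2
(3,2)% 2/3
(4,1)% 1/2
(4,3)@ 1/2
(5,3)@ 1/1
Sum over 14 agents: 3/3 + 4/4 + 4/4 + 2/2 + 4/4 + 5/5 + 3/3 + 2/3 + 2/2 + 0/2 + 2/3 + 1/2 + 1/2 + 1/1 = 34/3; mean = 34/3 ÷ 14 = 17/21 = 0.809523… → 0.810.

0.810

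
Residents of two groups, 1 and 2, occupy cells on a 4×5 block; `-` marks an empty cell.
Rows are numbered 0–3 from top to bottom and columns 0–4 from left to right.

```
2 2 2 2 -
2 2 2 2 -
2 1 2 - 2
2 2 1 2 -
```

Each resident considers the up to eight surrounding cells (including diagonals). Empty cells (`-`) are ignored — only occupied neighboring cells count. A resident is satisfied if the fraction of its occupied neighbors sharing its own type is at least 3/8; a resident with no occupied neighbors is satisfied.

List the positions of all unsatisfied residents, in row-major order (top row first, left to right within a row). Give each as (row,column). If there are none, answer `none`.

(0,0)2 3/3 ✓
(0,1)2 5/5 ✓
(0,2)2 5/5 ✓
(0,3)2 3/3 ✓
(1,0)2 4/5 ✓
(1,1)2 7/8 ✓
(1,2)2 6/7 ✓
(1,3)2 5/5 ✓
(2,0)2 4/5 ✓
(2,1)1 1/8 ✗
(2,2)2 5/7 ✓
(2,4)2 2/2 ✓
(3,0)2 2/3 ✓
(3,1)2 3/5 ✓
(3,2)1 1/4 ✗
(3,3)2 2/3 ✓

(2,1), (3,2)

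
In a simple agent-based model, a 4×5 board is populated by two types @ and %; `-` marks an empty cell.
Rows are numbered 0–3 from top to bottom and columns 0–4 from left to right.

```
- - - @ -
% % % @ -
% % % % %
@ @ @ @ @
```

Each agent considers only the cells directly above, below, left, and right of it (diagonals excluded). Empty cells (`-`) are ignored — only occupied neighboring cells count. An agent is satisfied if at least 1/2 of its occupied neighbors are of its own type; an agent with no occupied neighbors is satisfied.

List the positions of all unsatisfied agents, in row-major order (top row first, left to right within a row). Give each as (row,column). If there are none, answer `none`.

(1,3)

Row 0: (0,3)@ 1/1 ✓
Row 1: (1,0)% 2/2 ✓ · (1,1)% 3/3 ✓ · (1,2)% 2/3 ✓ · (1,3)@ 1/3 ✗
Row 2: (2,0)% 2/3 ✓ · (2,1)% 3/4 ✓ · (2,2)% 3/4 ✓ · (2,3)% 2/4 ✓ · (2,4)% 1/2 ✓
Row 3: (3,0)@ 1/2 ✓ · (3,1)@ 2/3 ✓ · (3,2)@ 2/3 ✓ · (3,3)@ 2/3 ✓ · (3,4)@ 1/2 ✓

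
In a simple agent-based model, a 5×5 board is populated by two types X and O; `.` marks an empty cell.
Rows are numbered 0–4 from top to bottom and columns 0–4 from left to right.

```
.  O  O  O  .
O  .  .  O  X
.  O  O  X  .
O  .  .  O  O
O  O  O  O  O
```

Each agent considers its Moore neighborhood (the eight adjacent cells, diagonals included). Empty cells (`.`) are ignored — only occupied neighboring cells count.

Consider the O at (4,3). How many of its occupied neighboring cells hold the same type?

Occupied neighbors of (4,3): (3,3)=O, (3,4)=O, (4,2)=O, (4,4)=O.
Same type (O): 4 of 4.

4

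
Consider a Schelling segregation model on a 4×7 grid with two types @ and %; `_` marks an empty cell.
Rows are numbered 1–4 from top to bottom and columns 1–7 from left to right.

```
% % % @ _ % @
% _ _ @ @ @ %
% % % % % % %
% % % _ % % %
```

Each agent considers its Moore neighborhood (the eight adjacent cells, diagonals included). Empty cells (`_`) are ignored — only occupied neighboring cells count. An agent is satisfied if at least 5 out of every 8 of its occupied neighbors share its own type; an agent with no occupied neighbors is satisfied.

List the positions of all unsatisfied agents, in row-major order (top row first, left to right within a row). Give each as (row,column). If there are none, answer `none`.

(1,1)% 2/2 ✓
(1,2)% 3/3 ✓
(1,3)% 1/3 ✗
(1,4)@ 2/3 ✓
(1,6)% 1/4 ✗
(1,7)@ 1/3 ✗
(2,1)% 4/4 ✓
(2,4)@ 2/6 ✗
(2,5)@ 3/7 ✗
(2,6)@ 2/7 ✗
(2,7)% 3/5 ✗
(3,1)% 4/4 ✓
(3,2)% 6/6 ✓
(3,3)% 4/5 ✓
(3,4)% 4/6 ✓
(3,5)% 4/7 ✗
(3,6)% 6/8 ✓
(3,7)% 4/5 ✓
(4,1)% 3/3 ✓
(4,2)% 5/5 ✓
(4,3)% 4/4 ✓
(4,5)% 4/4 ✓
(4,6)% 5/5 ✓
(4,7)% 3/3 ✓

(1,3), (1,6), (1,7), (2,4), (2,5), (2,6), (2,7), (3,5)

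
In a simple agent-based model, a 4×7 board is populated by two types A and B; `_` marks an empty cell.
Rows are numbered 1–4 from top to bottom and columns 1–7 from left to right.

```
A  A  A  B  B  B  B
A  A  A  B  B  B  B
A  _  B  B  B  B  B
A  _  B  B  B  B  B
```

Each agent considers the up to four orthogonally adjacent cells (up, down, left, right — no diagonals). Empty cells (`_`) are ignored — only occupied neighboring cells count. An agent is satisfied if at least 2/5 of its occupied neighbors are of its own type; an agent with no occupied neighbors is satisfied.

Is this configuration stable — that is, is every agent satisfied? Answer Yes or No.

Yes

(1,1)A 2/2 satisfied
(1,2)A 3/3 satisfied
(1,3)A 2/3 satisfied
(1,4)B 2/3 satisfied
(1,5)B 3/3 satisfied
(1,6)B 3/3 satisfied
(1,7)B 2/2 satisfied
(2,1)A 3/3 satisfied
(2,2)A 3/3 satisfied
(2,3)A 2/4 satisfied
(2,4)B 3/4 satisfied
(2,5)B 4/4 satisfied
(2,6)B 4/4 satisfied
(2,7)B 3/3 satisfied
(3,1)A 2/2 satisfied
(3,3)B 2/3 satisfied
(3,4)B 4/4 satisfied
(3,5)B 4/4 satisfied
(3,6)B 4/4 satisfied
(3,7)B 3/3 satisfied
(4,1)A 1/1 satisfied
(4,3)B 2/2 satisfied
(4,4)B 3/3 satisfied
(4,5)B 3/3 satisfied
(4,6)B 3/3 satisfied
(4,7)B 2/2 satisfied
All meet the threshold, so the configuration is stable.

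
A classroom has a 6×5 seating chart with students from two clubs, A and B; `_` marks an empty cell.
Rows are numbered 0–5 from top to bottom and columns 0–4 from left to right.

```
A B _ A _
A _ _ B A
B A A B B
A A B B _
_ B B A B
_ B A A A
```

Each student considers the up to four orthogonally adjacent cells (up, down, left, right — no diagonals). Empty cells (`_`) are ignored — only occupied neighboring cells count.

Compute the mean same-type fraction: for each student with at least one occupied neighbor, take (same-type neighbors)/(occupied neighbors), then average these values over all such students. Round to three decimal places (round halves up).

(0,0)A 1/2
(0,1)B 0/1
(0,3)A 0/1
(1,0)A 1/2
(1,3)B 1/3
(1,4)A 0/2
(2,0)B 0/3
(2,1)A 2/3
(2,2)A 1/3
(2,3)B 3/4
(2,4)B 1/2
(3,0)A 1/2
(3,1)A 2/4
(3,2)B 2/4
(3,3)B 2/3
(4,1)B 2/3
(4,2)B 2/4
(4,3)A 1/4
(4,4)B 0/2
(5,1)B 1/2
(5,2)A 1/3
(5,3)A 3/3
(5,4)A 1/2
Sum over 23 students: 1/2 + 0/1 + 0/1 + 1/2 + 1/3 + 0/2 + 0/3 + 2/3 + 1/3 + 3/4 + 1/2 + 1/2 + 2/4 + 2/4 + 2/3 + 2/3 + 2/4 + 1/4 + 0/2 + 1/2 + 1/3 + 3/3 + 1/2 = 19/2; mean = 19/2 ÷ 23 = 19/46 = 0.413043… → 0.413.

0.413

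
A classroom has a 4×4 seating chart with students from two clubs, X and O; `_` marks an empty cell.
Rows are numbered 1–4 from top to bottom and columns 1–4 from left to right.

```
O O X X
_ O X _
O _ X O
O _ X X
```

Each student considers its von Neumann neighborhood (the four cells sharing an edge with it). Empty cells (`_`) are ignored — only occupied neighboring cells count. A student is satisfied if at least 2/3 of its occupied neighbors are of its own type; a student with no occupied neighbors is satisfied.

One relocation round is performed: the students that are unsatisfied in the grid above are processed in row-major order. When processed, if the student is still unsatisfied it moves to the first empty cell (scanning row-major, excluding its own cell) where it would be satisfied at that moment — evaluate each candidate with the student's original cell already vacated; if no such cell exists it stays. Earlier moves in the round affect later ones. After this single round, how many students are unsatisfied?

0

Initially unsatisfied (in order): (2,2), (3,4), (4,4).
  (2,2) → (2,1).
  (3,4) → (2,2).
  (4,4): now satisfied by earlier moves; stays.
Resulting grid:
O O X X
O O X _
O _ X _
O _ X X
All satisfied now.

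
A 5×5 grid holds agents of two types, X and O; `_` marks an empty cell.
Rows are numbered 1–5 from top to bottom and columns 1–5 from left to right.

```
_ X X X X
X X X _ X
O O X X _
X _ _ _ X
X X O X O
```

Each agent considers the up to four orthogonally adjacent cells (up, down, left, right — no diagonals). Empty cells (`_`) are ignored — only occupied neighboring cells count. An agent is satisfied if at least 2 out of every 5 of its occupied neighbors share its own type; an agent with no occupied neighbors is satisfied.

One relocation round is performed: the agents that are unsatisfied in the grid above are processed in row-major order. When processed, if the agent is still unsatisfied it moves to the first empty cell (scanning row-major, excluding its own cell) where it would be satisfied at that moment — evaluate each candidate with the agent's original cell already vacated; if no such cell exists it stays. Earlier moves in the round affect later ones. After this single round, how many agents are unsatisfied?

Initially unsatisfied (in order): (3,1), (3,2), (4,5), (5,3), (5,4), (5,5).
  (3,1) → (4,3).
  (3,2): no empty cell satisfies it; stays.
  (4,5) → (1,1).
  (5,3) → (4,2).
  (5,4) → (2,4).
  (5,5): now satisfied by earlier moves; stays.
Resulting grid:
X X X X X
X X X X X
_ O X X _
X O O _ _
X X _ _ O
Unsatisfied now: (3,2).

1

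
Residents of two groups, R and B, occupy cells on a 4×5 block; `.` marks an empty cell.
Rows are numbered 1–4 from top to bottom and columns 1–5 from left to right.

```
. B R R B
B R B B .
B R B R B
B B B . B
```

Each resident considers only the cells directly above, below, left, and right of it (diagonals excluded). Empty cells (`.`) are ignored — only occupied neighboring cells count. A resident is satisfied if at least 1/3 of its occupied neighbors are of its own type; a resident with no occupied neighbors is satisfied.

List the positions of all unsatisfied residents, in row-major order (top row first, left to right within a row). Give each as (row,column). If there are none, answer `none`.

(1,2), (1,5), (2,2), (3,2), (3,4)

(1,2)B 0/2 ✗
(1,3)R 1/3 ✓
(1,4)R 1/3 ✓
(1,5)B 0/1 ✗
(2,1)B 1/2 ✓
(2,2)R 1/4 ✗
(2,3)B 2/4 ✓
(2,4)B 1/3 ✓
(3,1)B 2/3 ✓
(3,2)R 1/4 ✗
(3,3)B 2/4 ✓
(3,4)R 0/3 ✗
(3,5)B 1/2 ✓
(4,1)B 2/2 ✓
(4,2)B 2/3 ✓
(4,3)B 2/2 ✓
(4,5)B 1/1 ✓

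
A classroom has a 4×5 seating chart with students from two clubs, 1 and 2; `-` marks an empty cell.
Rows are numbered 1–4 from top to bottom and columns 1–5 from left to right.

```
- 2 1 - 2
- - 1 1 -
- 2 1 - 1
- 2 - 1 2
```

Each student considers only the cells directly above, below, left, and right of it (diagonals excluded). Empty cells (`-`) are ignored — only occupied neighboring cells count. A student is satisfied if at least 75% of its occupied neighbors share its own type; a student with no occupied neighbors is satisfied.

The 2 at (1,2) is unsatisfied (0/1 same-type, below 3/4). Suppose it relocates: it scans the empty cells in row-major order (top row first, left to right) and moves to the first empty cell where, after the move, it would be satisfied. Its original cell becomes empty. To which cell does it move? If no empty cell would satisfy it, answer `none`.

(1,1)

Vacating (1,2). Empty cells in order:
  (1,1): 0/0 same-type → satisfied — stop here.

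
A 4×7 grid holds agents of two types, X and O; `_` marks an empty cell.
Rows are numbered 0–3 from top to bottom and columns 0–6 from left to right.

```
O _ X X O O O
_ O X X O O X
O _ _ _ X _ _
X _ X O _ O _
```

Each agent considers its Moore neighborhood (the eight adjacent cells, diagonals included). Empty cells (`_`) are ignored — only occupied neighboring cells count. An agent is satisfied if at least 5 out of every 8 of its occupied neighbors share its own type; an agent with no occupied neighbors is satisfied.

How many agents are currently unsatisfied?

(0,0)O 1/1 satisfied
(0,2)X 3/4 satisfied
(0,3)X 3/5 not
(0,4)O 3/5 not
(0,5)O 4/5 satisfied
(0,6)O 2/3 satisfied
(1,1)O 2/4 not
(1,2)X 3/4 satisfied
(1,3)X 4/6 satisfied
(1,4)O 3/6 not
(1,5)O 4/6 satisfied
(1,6)X 0/3 not
(2,0)O 1/2 not
(2,4)X 1/5 not
(3,0)X 0/1 not
(3,2)X 0/1 not
(3,3)O 0/2 not
(3,5)O 0/1 not
Unsatisfied: (0,3), (0,4), (1,1), (1,4), (1,6), (2,0), (2,4), (3,0), (3,2), (3,3), (3,5) — 11 in total.

11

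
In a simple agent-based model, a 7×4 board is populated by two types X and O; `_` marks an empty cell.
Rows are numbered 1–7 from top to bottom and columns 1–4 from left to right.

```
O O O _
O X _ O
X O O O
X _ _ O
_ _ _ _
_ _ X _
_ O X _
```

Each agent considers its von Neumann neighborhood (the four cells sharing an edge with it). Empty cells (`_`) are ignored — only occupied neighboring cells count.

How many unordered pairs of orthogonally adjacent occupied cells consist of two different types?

Scan each occupied cell's neighbors to the right and below so each pair is counted once.
From row 1: 1 unlike of 4 pairs (running 1/4).
From row 2: 3 unlike of 4 pairs (running 4/8).
From row 3: 1 unlike of 5 pairs (running 5/13).
From row 6: 0 unlike of 1 pairs (running 5/14).
From row 7: 1 unlike of 1 pairs (running 6/15).
Total adjacent occupied pairs: 15; unlike-type pairs: 6.

6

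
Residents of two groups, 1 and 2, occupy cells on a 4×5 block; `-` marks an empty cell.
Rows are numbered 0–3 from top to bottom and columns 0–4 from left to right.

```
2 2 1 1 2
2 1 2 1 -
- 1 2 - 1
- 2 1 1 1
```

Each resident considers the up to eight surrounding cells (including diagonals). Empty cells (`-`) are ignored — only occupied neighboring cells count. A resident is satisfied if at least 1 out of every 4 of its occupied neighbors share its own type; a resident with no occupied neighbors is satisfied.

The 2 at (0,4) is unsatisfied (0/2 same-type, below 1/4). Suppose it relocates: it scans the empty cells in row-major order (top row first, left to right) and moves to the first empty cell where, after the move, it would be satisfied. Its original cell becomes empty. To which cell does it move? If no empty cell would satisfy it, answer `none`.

Vacating (0,4). Empty cells in order:
  (1,4): 0/3 same-type → still unsatisfied.
  (2,0): 2/4 same-type → satisfied — stop here.

(2,0)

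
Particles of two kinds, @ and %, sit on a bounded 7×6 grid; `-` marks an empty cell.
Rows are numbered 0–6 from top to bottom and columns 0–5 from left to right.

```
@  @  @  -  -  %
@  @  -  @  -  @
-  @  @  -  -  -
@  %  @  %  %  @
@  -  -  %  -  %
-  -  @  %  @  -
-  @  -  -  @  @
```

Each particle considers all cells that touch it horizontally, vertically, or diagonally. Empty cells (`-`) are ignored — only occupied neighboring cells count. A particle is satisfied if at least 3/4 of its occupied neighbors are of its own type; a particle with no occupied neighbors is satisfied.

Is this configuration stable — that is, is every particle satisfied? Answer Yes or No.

Row 0: (0,0)@ 3/3 satisfied · (0,1)@ 4/4 satisfied · (0,2)@ 3/3 satisfied · (0,5)% 0/1 not
Row 1: (1,0)@ 4/4 satisfied · (1,1)@ 6/6 satisfied · (1,3)@ 2/2 satisfied · (1,5)@ 0/1 not
Row 2: (2,1)@ 5/6 satisfied · (2,2)@ 4/6 not
Row 3: (3,0)@ 2/3 not · (3,1)% 0/5 not · (3,2)@ 2/5 not · (3,3)% 2/4 not · (3,4)% 3/4 satisfied · (3,5)@ 0/2 not
Row 4: (4,0)@ 1/2 not · (4,3)% 3/6 not · (4,5)% 1/3 not
Row 5: (5,2)@ 1/3 not · (5,3)% 1/4 not · (5,4)@ 2/5 not
Row 6: (6,1)@ 1/1 satisfied · (6,4)@ 2/3 not · (6,5)@ 2/2 satisfied
For instance (0,5) has only 0/1 same-type neighbors, below 3/4.

No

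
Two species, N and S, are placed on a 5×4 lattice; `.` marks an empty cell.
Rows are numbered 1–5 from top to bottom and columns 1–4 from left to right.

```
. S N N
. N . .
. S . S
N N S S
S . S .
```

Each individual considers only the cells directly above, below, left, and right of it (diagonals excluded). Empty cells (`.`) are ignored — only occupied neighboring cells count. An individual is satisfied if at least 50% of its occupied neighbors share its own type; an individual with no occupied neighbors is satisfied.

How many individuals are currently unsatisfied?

(1,2)S 0/2 not
(1,3)N 1/2 satisfied
(1,4)N 1/1 satisfied
(2,2)N 0/2 not
(3,2)S 0/2 not
(3,4)S 1/1 satisfied
(4,1)N 1/2 satisfied
(4,2)N 1/3 not
(4,3)S 2/3 satisfied
(4,4)S 2/2 satisfied
(5,1)S 0/1 not
(5,3)S 1/1 satisfied
Unsatisfied: (1,2), (2,2), (3,2), (4,2), (5,1) — 5 in total.

5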